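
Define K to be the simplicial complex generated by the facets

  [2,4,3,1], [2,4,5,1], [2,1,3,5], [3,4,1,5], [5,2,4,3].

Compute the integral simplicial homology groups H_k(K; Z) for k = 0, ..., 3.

Take the total order 1 < 2 < 3 < 4 < 5 on the vertex set. Then K (dimension 3) consists of the simplices:

  0-simplices (5): [1], [2], [3], [4], [5]
  1-simplices (10): [1,2], [1,3], [1,4], [1,5], [2,3], [2,4], [2,5], [3,4], [3,5], [4,5]
  2-simplices (10): [1,2,3], [1,2,4], [1,2,5], [1,3,4], [1,3,5], [1,4,5], [2,3,4], [2,3,5], [2,4,5], [3,4,5]
  3-simplices (5): [1,2,3,4], [1,2,3,5], [1,2,4,5], [1,3,4,5], [2,3,4,5]

giving chain groups C_0 ≅ Z^5, C_1 ≅ Z^10, C_2 ≅ Z^10, C_3 ≅ Z^5.

∂_1: C_1 → C_0 is given by ∂[p,q] = [q] − [p]. For instance
  ∂[4,5] = [5] − [4].
The resulting 5×10 matrix has rank 4, and its Smith normal form has invariant factors (1,1,1,1).

∂_2: C_2 → C_1 acts by ∂[p,q,r] = [q,r] − [p,r] + [p,q]. For instance
  ∂[1,2,5] = [2,5] − [1,5] + [1,2],
  ∂[2,4,5] = [4,5] − [2,5] + [2,4].
The 10×10 boundary matrix has rank 6 and Smith normal form diag(1,1,1,1,1,1).

Boundary ∂_3: C_3 → C_2 sends each 3-simplex σ to the alternating sum Σ_i (−1)^i (σ with its i-th vertex removed). For instance
  ∂[2,3,4,5] = [3,4,5] − [2,4,5] + [2,3,5] − [2,3,4],
  ∂[1,2,3,5] = [2,3,5] − [1,3,5] + [1,2,5] − [1,2,3].
As a 10×5 matrix over Z this has rank 4, with invariant factors (1,1,1,1).

From H_k ≅ ker(∂_k) / im(∂_{k+1}) we obtain:

  H_0: rank C_0 − rank ∂_1 = 5 − 4 = 1, and the invariant factors of ∂_1 are all 1, so H_0 = Z.
  H_1: rank ker ∂_1 − rank ∂_2 = (10 − 4) − 6 = 0, and the invariant factors of ∂_2 are all 1, so H_1 = 0.
  H_2: rank ker ∂_2 − rank ∂_3 = (10 − 6) − 4 = 0, and the invariant factors of ∂_3 are all 1, so H_2 = 0.
  H_3: rank ker ∂_3 − rank ∂_4 = (5 − 4) − 0 = 1, and there is no ∂_4, so H_3 = Z.

(K is a triangulation of the 3-sphere S^3.)

H_0 = Z,  H_1 = 0,  H_2 = 0,  H_3 = Z.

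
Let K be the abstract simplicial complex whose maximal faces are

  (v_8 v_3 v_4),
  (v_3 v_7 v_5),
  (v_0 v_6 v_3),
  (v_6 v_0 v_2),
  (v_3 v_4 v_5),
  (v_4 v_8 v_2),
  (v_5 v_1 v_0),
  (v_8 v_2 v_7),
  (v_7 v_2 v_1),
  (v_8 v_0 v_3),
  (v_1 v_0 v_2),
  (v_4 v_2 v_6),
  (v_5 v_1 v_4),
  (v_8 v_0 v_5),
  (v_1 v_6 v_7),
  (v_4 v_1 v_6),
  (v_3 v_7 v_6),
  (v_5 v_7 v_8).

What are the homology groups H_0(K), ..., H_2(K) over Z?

H_0 ≅ Z,  H_1 ≅ Z ⊕ Z/2,  H_2 = 0.

Fix the vertex order v_0 < v_1 < v_2 < v_3 < v_4 < v_5 < v_6 < v_7 < v_8 and write every simplex with vertices in increasing order. Then dim K = 2 and the simplices of K are:

  0-simplices (9): [v_0], [v_1], [v_2], [v_3], [v_4], [v_5], [v_6], [v_7], [v_8]
  1-simplices (27): (27 of them)
  2-simplices (18): (18 of them)

giving chain groups C_0 ≅ Z^9, C_1 ≅ Z^27, C_2 ≅ Z^18.

Boundary ∂_1: C_1 → C_0 is given by ∂[p,q] = [q] − [p]. For instance
  ∂[v_2,v_6] = [v_6] − [v_2].
The 9×27 boundary matrix has rank 8 and Smith normal form diag(1,1,1,1,1,1,1,1).

The boundary map ∂_2: C_2 → C_1 acts by ∂[p,q,r] = [q,r] − [p,r] + [p,q]. For instance
  ∂[v_1,v_6,v_7] = [v_6,v_7] − [v_1,v_7] + [v_1,v_6],
  ∂[v_3,v_4,v_8] = [v_4,v_8] − [v_3,v_8] + [v_3,v_4].
As a 27×18 matrix over Z this has rank 18, with invariant factors (1,1,1,1,1,1,1,1,1,1,1,1,1,1,1,1,1,2).

From H_k ≅ ker(∂_k) / im(∂_{k+1}) we obtain:

  H_0: rank C_0 − rank ∂_1 = 9 − 8 = 1, and the invariant factors of ∂_1 are all 1, so H_0 = Z.
  H_1: rank ker ∂_1 − rank ∂_2 = (27 − 8) − 18 = 1, and ∂_2 has invariant factor 2 > 1, so H_1 = Z ⊕ Z/2.
  H_2: rank ker ∂_2 − rank ∂_3 = (18 − 18) − 0 = 0, and there is no ∂_3, so H_2 = 0.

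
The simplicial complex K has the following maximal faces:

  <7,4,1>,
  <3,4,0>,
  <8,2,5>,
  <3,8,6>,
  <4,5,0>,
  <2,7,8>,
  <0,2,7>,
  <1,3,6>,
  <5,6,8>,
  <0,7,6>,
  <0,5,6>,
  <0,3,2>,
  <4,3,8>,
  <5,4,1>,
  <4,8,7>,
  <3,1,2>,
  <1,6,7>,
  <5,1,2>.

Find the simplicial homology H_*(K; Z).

H_0 ≅ Z,  H_1 ≅ Z^2,  H_2 ≅ Z.

Fix the vertex order 0 < 1 < 2 < 3 < 4 < 5 < 6 < 7 < 8 and write every simplex with vertices in increasing order. Then dim K = 2 and the simplices of K are:

  0-simplices (9): [0], [1], [2], [3], [4], [5], [6], [7], [8]
  1-simplices (27): (27 of them)
  2-simplices (18): [0,2,3], [0,2,7], [0,3,4], [0,4,5], [0,5,6], [0,6,7], [1,2,3], [1,2,5], [1,3,6], [1,4,5], [1,4,7], [1,6,7], [2,5,8], [2,7,8], [3,4,8], [3,6,8], [4,7,8], [5,6,8]

so the chain groups are C_0 ≅ Z^9, C_1 ≅ Z^27, C_2 ≅ Z^18.

Boundary ∂_1: C_1 → C_0 maps an edge to its endpoints' difference, ∂[p,q] = q − p.
The 9×27 boundary matrix has rank 8 and Smith normal form diag(1,1,1,1,1,1,1,1).

The boundary map ∂_2: C_2 → C_1 acts by ∂[p,q,r] = [q,r] − [p,r] + [p,q]. For instance
  ∂[1,3,6] = [3,6] − [1,6] + [1,3],
  ∂[1,2,3] = [2,3] − [1,3] + [1,2].
The resulting 27×18 matrix has rank 17, and its Smith normal form has invariant factors (1,1,1,1,1,1,1,1,1,1,1,1,1,1,1,1,1).

From H_k ≅ ker(∂_k) / im(∂_{k+1}) we obtain:

  H_0: rank C_0 − rank ∂_1 = 9 − 8 = 1, and the invariant factors of ∂_1 are all 1, so H_0 ≅ Z.
  H_1: rank ker ∂_1 − rank ∂_2 = (27 − 8) − 17 = 2, and the invariant factors of ∂_2 are all 1, so H_1 ≅ Z^2.
  H_2: rank ker ∂_2 − rank ∂_3 = (18 − 17) − 0 = 1, and there is no ∂_3, so H_2 ≅ Z.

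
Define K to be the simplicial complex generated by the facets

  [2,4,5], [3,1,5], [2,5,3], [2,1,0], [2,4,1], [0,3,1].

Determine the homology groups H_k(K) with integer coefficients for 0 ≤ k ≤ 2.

K has 6 vertices, 12 edges, 6 triangles.
rank ∂_0 = 0, rank ∂_1 = 5 ⇒ b_0 = 6 − 0 − 5 = 1; all invariant factors of ∂_1 are 1 so no torsion. So H_0 = Z.
rank ∂_1 = 5, rank ∂_2 = 6 ⇒ b_1 = 12 − 5 − 6 = 1; all invariant factors of ∂_2 are 1 so no torsion. So H_1 = Z.
rank ∂_2 = 6, rank ∂_3 = 0 ⇒ b_2 = 6 − 6 − 0 = 0. So H_2 = 0.

H_0 ≅ Z,  H_1 ≅ Z,  H_2 = 0.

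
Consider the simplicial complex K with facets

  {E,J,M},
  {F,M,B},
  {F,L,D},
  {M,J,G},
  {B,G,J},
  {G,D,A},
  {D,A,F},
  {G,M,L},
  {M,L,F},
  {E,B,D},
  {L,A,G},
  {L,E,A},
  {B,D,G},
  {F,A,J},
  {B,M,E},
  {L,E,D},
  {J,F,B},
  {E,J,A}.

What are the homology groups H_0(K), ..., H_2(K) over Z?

H_0 ≅ Z,  H_1 ≅ Z ⊕ Z/2Z,  H_2 = 0.

K has 9 vertices, 27 edges, 18 triangles.
rank ∂_0 = 0, rank ∂_1 = 8 ⇒ b_0 = 9 − 0 − 8 = 1; all invariant factors of ∂_1 are 1 so no torsion. So H_0 = Z.
rank ∂_1 = 8, rank ∂_2 = 18 ⇒ b_1 = 27 − 8 − 18 = 1; ∂_2 has invariant factor(s) [2] giving torsion. So H_1 = Z ⊕ Z/2Z.
rank ∂_2 = 18, rank ∂_3 = 0 ⇒ b_2 = 18 − 18 − 0 = 0. So H_2 = 0.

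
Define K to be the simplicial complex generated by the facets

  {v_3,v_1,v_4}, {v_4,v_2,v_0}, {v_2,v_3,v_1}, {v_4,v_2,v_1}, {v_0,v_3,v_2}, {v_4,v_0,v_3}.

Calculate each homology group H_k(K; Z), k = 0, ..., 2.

H_0 = Z,  H_1 = 0,  H_2 = Z.

We work with the vertex ordering v_0 < v_1 < v_2 < v_3 < v_4. The simplices of K, each written with vertices in increasing order, are:

  0-simplices (5): [v_0], [v_1], [v_2], [v_3], [v_4]
  1-simplices (9): [v_0,v_2], [v_0,v_3], [v_0,v_4], [v_1,v_2], [v_1,v_3], [v_1,v_4], [v_2,v_3], [v_2,v_4], [v_3,v_4]
  2-simplices (6): [v_0,v_2,v_3], [v_0,v_2,v_4], [v_0,v_3,v_4], [v_1,v_2,v_3], [v_1,v_2,v_4], [v_1,v_3,v_4]

so the chain groups are C_0 ≅ Z^5, C_1 ≅ Z^9, C_2 ≅ Z^6.

Boundary ∂_1: C_1 → C_0 maps an edge to its endpoints' difference, ∂[p,q] = q − p.
The 5×9 boundary matrix has rank 4 and Smith normal form diag(1,1,1,1).

Boundary ∂_2: C_2 → C_1 sends each 2-simplex [p,q,r] to [q,r] − [p,r] + [p,q]. For instance
  ∂[v_0,v_3,v_4] = [v_3,v_4] − [v_0,v_4] + [v_0,v_3],
  ∂[v_1,v_2,v_4] = [v_2,v_4] − [v_1,v_4] + [v_1,v_2].
The resulting 9×6 matrix has rank 5, and its Smith normal form has invariant factors (1,1,1,1,1).

Now H_k = ker ∂_k / im ∂_{k+1}, so:

  H_0: rank C_0 − rank ∂_1 = 5 − 4 = 1, and the invariant factors of ∂_1 are all 1, so H_0 = Z.
  H_1: rank ker ∂_1 − rank ∂_2 = (9 − 4) − 5 = 0, and the invariant factors of ∂_2 are all 1, so H_1 = 0.
  H_2: rank ker ∂_2 − rank ∂_3 = (6 − 5) − 0 = 1, and there is no ∂_3, so H_2 = Z.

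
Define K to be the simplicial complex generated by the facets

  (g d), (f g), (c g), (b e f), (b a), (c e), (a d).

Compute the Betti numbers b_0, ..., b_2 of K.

b_0 = 1, b_1 = 2, b_2 = 0.

Fix the vertex order a < b < c < d < e < f < g and write every simplex with vertices in increasing order. Then dim K = 2 and the simplices of K are:

  0-simplices (7): a, b, c, d, e, f, g
  1-simplices (9): ab, ad, be, bf, ce, cg, dg, ef, fg
  2-simplices (1): bef

so the chain groups are C_0 ≅ Z^7, C_1 ≅ Z^9, C_2 ≅ Z^1.

Boundary ∂_1: C_1 → C_0 is given by ∂[p,q] = [q] − [p]. For instance
  ∂ef = f − e.
The resulting 7×9 matrix has rank 6, and its Smith normal form has invariant factors (1,1,1,1,1,1).

Boundary ∂_2: C_2 → C_1 acts by ∂[p,q,r] = [q,r] − [p,r] + [p,q]. For instance
  ∂bef = ef − bf + be.
As a 9×1 matrix over Z this has rank 1, with invariant factors (1).

Now H_k = ker ∂_k / im ∂_{k+1}, so:

  H_0: rank C_0 − rank ∂_1 = 7 − 6 = 1, and the invariant factors of ∂_1 are all 1, so H_0 = Z.
  H_1: rank ker ∂_1 − rank ∂_2 = (9 − 6) − 1 = 2, and the invariant factors of ∂_2 are all 1, so H_1 = Z^2.
  H_2: rank ker ∂_2 − rank ∂_3 = (1 − 1) − 0 = 0, and there is no ∂_3, so H_2 = 0.

As a check, the Euler characteristic is 7 − 9 + 1 = -1, which agrees with 1 − 2 + 0 = -1.

Hence the Betti numbers are b_0 = 1, b_1 = 2, b_2 = 0.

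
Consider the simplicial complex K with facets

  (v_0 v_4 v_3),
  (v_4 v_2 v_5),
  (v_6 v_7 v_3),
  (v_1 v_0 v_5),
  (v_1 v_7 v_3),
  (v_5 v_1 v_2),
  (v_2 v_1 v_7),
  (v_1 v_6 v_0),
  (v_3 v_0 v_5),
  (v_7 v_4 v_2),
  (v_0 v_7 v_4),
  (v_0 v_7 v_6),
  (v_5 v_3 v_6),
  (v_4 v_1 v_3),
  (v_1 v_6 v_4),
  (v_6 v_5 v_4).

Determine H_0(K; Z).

We work with the vertex ordering v_0 < v_1 < v_2 < v_3 < v_4 < v_5 < v_6 < v_7. The simplices of K, each written with vertices in increasing order, are:

  0-simplices (8): [v_0], [v_1], [v_2], [v_3], [v_4], [v_5], [v_6], [v_7]
  1-simplices (24): (24 of them)
  2-simplices (16): (16 of them)

Hence C_0 ≅ Z^8, C_1 ≅ Z^24, C_2 ≅ Z^16.

The boundary map ∂_1: C_1 → C_0 is given by ∂[p,q] = [q] − [p].
The 8×24 boundary matrix has rank 7 and Smith normal form diag(1,1,1,1,1,1,1).

The boundary map ∂_2: C_2 → C_1 maps a triangle to the signed sum of its edges. For instance
  ∂[v_2,v_4,v_7] = [v_4,v_7] − [v_2,v_7] + [v_2,v_4],
  ∂[v_1,v_3,v_7] = [v_3,v_7] − [v_1,v_7] + [v_1,v_3].
The 24×16 boundary matrix has rank 15 and Smith normal form diag(1,1,1,1,1,1,1,1,1,1,1,1,1,1,1).

Now H_k = ker ∂_k / im ∂_{k+1}, so:

  H_0: rank C_0 − rank ∂_1 = 8 − 7 = 1, and the invariant factors of ∂_1 are all 1, so H_0 = Z.

H_0 ≅ Z.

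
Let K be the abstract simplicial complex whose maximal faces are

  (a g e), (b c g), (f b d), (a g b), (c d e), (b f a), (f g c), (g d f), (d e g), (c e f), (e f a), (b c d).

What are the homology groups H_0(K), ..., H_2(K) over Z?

H_0 = Z,  H_1 = Z/2,  H_2 = 0.

Order the vertices as a < b < c < d < e < f < g. Listing each simplex with vertices in this order, K has dimension 2 with simplices:

  0-simplices (7): a, b, c, d, e, f, g
  1-simplices (18): ab, ae, af, ag, bc, bd, bf, bg, cd, ce, cf, cg, de, df, dg, ef, eg, fg
  2-simplices (12): abf, abg, aef, aeg, bcd, bcg, bdf, cde, cef, cfg, deg, dfg

giving chain groups C_0 ≅ Z^7, C_1 ≅ Z^18, C_2 ≅ Z^12.

The boundary map ∂_1: C_1 → C_0 maps an edge to its endpoints' difference, ∂[p,q] = q − p.
The 7×18 boundary matrix has rank 6 and Smith normal form diag(1,1,1,1,1,1).

Boundary ∂_2: C_2 → C_1 acts by ∂[p,q,r] = [q,r] − [p,r] + [p,q]. For instance
  ∂aef = ef − af + ae,
  ∂cde = de − ce + cd.
The 18×12 boundary matrix has rank 12 and Smith normal form diag(1,1,1,1,1,1,1,1,1,1,1,2).

Reading off H_k = ker ∂_k / im ∂_{k+1}:

  H_0: rank C_0 − rank ∂_1 = 7 − 6 = 1, and the invariant factors of ∂_1 are all 1, so H_0 ≅ Z.
  H_1: rank ker ∂_1 − rank ∂_2 = (18 − 6) − 12 = 0, and ∂_2 has invariant factor 2 > 1, so H_1 ≅ Z/2.
  H_2: rank ker ∂_2 − rank ∂_3 = (12 − 12) − 0 = 0, and there is no ∂_3, so H_2 ≅ 0.

As a check, the Euler characteristic is 7 − 18 + 12 = 1, which agrees with 1 − 0 + 0 = 1.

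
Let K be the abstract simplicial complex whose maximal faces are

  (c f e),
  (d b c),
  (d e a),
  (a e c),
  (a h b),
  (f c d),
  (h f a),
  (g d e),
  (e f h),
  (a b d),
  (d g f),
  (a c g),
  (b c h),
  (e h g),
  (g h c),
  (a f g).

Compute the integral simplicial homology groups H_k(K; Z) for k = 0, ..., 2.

H_0 ≅ Z,  H_1 ≅ Z^2,  H_2 ≅ Z.

Order the vertices as a < b < c < d < e < f < g < h. Listing each simplex with vertices in this order, K has dimension 2 with simplices:

  0-simplices (8): a, b, c, d, e, f, g, h
  1-simplices (24): ab, ac, ad, ae, af, ag, ah, bc, bd, bh, cd, ce, cf, cg, ch, de, df, dg, ef, eg, eh, fg, fh, gh
  2-simplices (16): abd, abh, ace, acg, ade, afg, afh, bcd, bch, cdf, cef, cgh, deg, dfg, efh, egh

so the chain groups are C_0 ≅ Z^8, C_1 ≅ Z^24, C_2 ≅ Z^16.

∂_1: C_1 → C_0 is given by ∂[p,q] = [q] − [p]. For instance
  ∂fg = g − f.
This gives a 8×24 integer matrix of rank 7; reducing to Smith normal form yields diagonal entries (1,1,1,1,1,1,1).

∂_2: C_2 → C_1 maps a triangle to the signed sum of its edges. For instance
  ∂abd = bd − ad + ab,
  ∂ace = ce − ae + ac.
As a 24×16 matrix over Z this has rank 15, with invariant factors (1,1,1,1,1,1,1,1,1,1,1,1,1,1,1).

From H_k ≅ ker(∂_k) / im(∂_{k+1}) we obtain:

  H_0: rank C_0 − rank ∂_1 = 8 − 7 = 1, and the invariant factors of ∂_1 are all 1, so H_0 = Z.
  H_1: rank ker ∂_1 − rank ∂_2 = (24 − 7) − 15 = 2, and the invariant factors of ∂_2 are all 1, so H_1 = Z^2.
  H_2: rank ker ∂_2 − rank ∂_3 = (16 − 15) − 0 = 1, and there is no ∂_3, so H_2 = Z.

(K is a triangulation of the torus T^2.)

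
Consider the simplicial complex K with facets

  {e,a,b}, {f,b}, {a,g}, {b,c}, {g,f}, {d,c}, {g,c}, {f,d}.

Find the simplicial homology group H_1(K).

Take the total order a < b < c < d < e < f < g on the vertex set. Then K (dimension 2) consists of the simplices:

  0-simplices (7): a, b, c, d, e, f, g
  1-simplices (10): ab, ae, ag, bc, be, bf, cd, cg, df, fg
  2-simplices (1): abe

giving chain groups C_0 ≅ Z^7, C_1 ≅ Z^10, C_2 ≅ Z^1.

The boundary map ∂_1: C_1 → C_0 maps an edge to its endpoints' difference, ∂[p,q] = q − p.
This gives a 7×10 integer matrix of rank 6; reducing to Smith normal form yields diagonal entries (1,1,1,1,1,1).

Boundary ∂_2: C_2 → C_1 sends each 2-simplex [p,q,r] to [q,r] − [p,r] + [p,q]. For instance
  ∂abe = be − ae + ab.
The resulting 10×1 matrix has rank 1, and its Smith normal form has invariant factors (1).

Reading off H_k = ker ∂_k / im ∂_{k+1}:

  H_1: rank ker ∂_1 − rank ∂_2 = (10 − 6) − 1 = 3, and the invariant factors of ∂_2 are all 1, so H_1 = Z^3.

H_1 ≅ Z^3.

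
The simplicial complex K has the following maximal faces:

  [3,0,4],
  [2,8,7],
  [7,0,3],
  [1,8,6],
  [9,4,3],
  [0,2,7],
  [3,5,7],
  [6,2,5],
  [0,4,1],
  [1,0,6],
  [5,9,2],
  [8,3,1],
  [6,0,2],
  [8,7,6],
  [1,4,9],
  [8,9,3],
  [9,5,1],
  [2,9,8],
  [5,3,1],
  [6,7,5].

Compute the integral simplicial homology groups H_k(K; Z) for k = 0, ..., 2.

K has 10 vertices, 30 edges, 20 triangles.
rank ∂_0 = 0, rank ∂_1 = 9 ⇒ b_0 = 10 − 0 − 9 = 1; all invariant factors of ∂_1 are 1 so no torsion. So H_0 ≅ Z.
rank ∂_1 = 9, rank ∂_2 = 20 ⇒ b_1 = 30 − 9 − 20 = 1; ∂_2 has invariant factor(s) [2] giving torsion. So H_1 ≅ Z ⊕ Z_2.
rank ∂_2 = 20, rank ∂_3 = 0 ⇒ b_2 = 20 − 20 − 0 = 0. So H_2 ≅ 0.

H_0 = Z,  H_1 = Z ⊕ Z_2,  H_2 = 0.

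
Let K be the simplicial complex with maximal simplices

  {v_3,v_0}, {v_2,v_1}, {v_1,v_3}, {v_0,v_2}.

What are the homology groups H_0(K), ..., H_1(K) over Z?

Fix the vertex order v_0 < v_1 < v_2 < v_3 and write every simplex with vertices in increasing order. Then dim K = 1 and the simplices of K are:

  0-simplices (4): [v_0], [v_1], [v_2], [v_3]
  1-simplices (4): [v_0,v_2], [v_0,v_3], [v_1,v_2], [v_1,v_3]

Hence C_0 ≅ Z^4, C_1 ≅ Z^4.

Boundary ∂_1: C_1 → C_0 is given by ∂[p,q] = [q] − [p].
The resulting 4×4 matrix has rank 3, and its Smith normal form has invariant factors (1,1,1).

Computing H_k = (kernel of ∂_k) / (image of ∂_{k+1}):

  H_0: rank C_0 − rank ∂_1 = 4 − 3 = 1, and the invariant factors of ∂_1 are all 1, so H_0 = Z.
  H_1: rank ker ∂_1 − rank ∂_2 = (4 − 3) − 0 = 1, and there is no ∂_2, so H_1 = Z.

As a check, the Euler characteristic is 4 − 4 = 0, which agrees with 1 − 1 = 0.
(K is a triangulation of the circle S^1.)

H_0 ≅ Z,  H_1 ≅ Z.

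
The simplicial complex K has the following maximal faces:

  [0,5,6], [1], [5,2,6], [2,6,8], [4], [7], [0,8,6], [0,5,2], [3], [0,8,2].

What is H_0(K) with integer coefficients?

H_0 = Z^5.

We work with the vertex ordering 0 < 1 < 2 < 3 < 4 < 5 < 6 < 7 < 8. The simplices of K, each written with vertices in increasing order, are:

  0-simplices (9): [0], [1], [2], [3], [4], [5], [6], [7], [8]
  1-simplices (9): [0,2], [0,5], [0,6], [0,8], [2,5], [2,6], [2,8], [5,6], [6,8]
  2-simplices (6): [0,2,5], [0,2,8], [0,5,6], [0,6,8], [2,5,6], [2,6,8]

Hence C_0 ≅ Z^9, C_1 ≅ Z^9, C_2 ≅ Z^6.

∂_1: C_1 → C_0 sends each edge [p,q] (with p < q) to q − p.
The 9×9 boundary matrix has rank 4 and Smith normal form diag(1,1,1,1).

∂_2: C_2 → C_1 acts by ∂[p,q,r] = [q,r] − [p,r] + [p,q]. For instance
  ∂[0,6,8] = [6,8] − [0,8] + [0,6],
  ∂[2,5,6] = [5,6] − [2,6] + [2,5].
The 9×6 boundary matrix has rank 5 and Smith normal form diag(1,1,1,1,1).

From H_k ≅ ker(∂_k) / im(∂_{k+1}) we obtain:

  H_0: rank C_0 − rank ∂_1 = 9 − 4 = 5, and the invariant factors of ∂_1 are all 1, so H_0 ≅ Z^5.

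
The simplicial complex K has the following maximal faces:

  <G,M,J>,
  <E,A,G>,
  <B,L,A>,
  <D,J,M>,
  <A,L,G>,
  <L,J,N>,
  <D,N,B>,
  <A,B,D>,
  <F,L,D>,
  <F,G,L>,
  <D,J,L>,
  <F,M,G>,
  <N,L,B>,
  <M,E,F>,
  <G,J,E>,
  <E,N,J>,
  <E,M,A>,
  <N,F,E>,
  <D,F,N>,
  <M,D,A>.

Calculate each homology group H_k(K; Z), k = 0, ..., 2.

We work with the vertex ordering A < B < D < E < F < G < J < L < M < N. The simplices of K, each written with vertices in increasing order, are:

  0-simplices (10): A, B, D, E, F, G, J, L, M, N
  1-simplices (30): AB, AD, AE, AG, AL, AM, BD, BL, BN, DF, DJ, DL, DM, DN, EF, EG, EJ, EM, EN, FG, FL, FM, FN, GJ, GL, GM, JL, JM, JN, LN
  2-simplices (20): ABD, ABL, ADM, AEG, AEM, AGL, BDN, BLN, DFL, DFN, DJL, DJM, EFM, EFN, EGJ, EJN, FGL, FGM, GJM, JLN

so the chain groups are C_0 ≅ Z^10, C_1 ≅ Z^30, C_2 ≅ Z^20.

Boundary ∂_1: C_1 → C_0 sends each edge [p,q] (with p < q) to q − p.
The 10×30 boundary matrix has rank 9 and Smith normal form diag(1,1,1,1,1,1,1,1,1).

Boundary ∂_2: C_2 → C_1 maps a triangle to the signed sum of its edges. For instance
  ∂EJN = JN − EN + EJ,
  ∂AEG = EG − AG + AE.
The resulting 30×20 matrix has rank 20, and its Smith normal form has invariant factors (1,1,1,1,1,1,1,1,1,1,1,1,1,1,1,1,1,1,1,2).

Now H_k = ker ∂_k / im ∂_{k+1}, so:

  H_0: rank C_0 − rank ∂_1 = 10 − 9 = 1, and the invariant factors of ∂_1 are all 1, so H_0 ≅ Z.
  H_1: rank ker ∂_1 − rank ∂_2 = (30 − 9) − 20 = 1, and ∂_2 has invariant factor 2 > 1, so H_1 ≅ Z ⊕ Z/2Z.
  H_2: rank ker ∂_2 − rank ∂_3 = (20 − 20) − 0 = 0, and there is no ∂_3, so H_2 ≅ 0.

As a check, the Euler characteristic is 10 − 30 + 20 = 0, which agrees with 1 − 1 + 0 = 0.
(K is a triangulation of the Klein bottle.)

H_0 = Z,  H_1 = Z ⊕ Z/2Z,  H_2 = 0.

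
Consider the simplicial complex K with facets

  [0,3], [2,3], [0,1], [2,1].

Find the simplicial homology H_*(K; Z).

H_0 ≅ Z,  H_1 ≅ Z.

Order the vertices as 0 < 1 < 2 < 3. Listing each simplex with vertices in this order, K has dimension 1 with simplices:

  0-simplices (4): [0], [1], [2], [3]
  1-simplices (4): [0,1], [0,3], [1,2], [2,3]

giving chain groups C_0 ≅ Z^4, C_1 ≅ Z^4.

∂_1: C_1 → C_0 sends each edge [p,q] (with p < q) to q − p.
The 4×4 boundary matrix has rank 3 and Smith normal form diag(1,1,1).

Now H_k = ker ∂_k / im ∂_{k+1}, so:

  H_0: rank C_0 − rank ∂_1 = 4 − 3 = 1, and the invariant factors of ∂_1 are all 1, so H_0 = Z.
  H_1: rank ker ∂_1 − rank ∂_2 = (4 − 3) − 0 = 1, and there is no ∂_2, so H_1 = Z.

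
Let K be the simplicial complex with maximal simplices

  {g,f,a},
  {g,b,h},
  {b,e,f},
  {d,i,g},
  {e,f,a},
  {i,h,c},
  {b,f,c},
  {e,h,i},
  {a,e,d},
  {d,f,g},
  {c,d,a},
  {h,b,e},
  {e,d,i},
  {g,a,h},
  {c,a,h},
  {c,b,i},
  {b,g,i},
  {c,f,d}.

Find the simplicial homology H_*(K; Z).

K has 9 vertices, 27 edges, 18 triangles.
rank ∂_0 = 0, rank ∂_1 = 8 ⇒ b_0 = 9 − 0 − 8 = 1; all invariant factors of ∂_1 are 1 so no torsion. So H_0 ≅ Z.
rank ∂_1 = 8, rank ∂_2 = 18 ⇒ b_1 = 27 − 8 − 18 = 1; ∂_2 has invariant factor(s) [2] giving torsion. So H_1 ≅ Z ⊕ Z/2Z.
rank ∂_2 = 18, rank ∂_3 = 0 ⇒ b_2 = 18 − 18 − 0 = 0. So H_2 ≅ 0.

H_0 ≅ Z,  H_1 ≅ Z ⊕ Z/2Z,  H_2 = 0.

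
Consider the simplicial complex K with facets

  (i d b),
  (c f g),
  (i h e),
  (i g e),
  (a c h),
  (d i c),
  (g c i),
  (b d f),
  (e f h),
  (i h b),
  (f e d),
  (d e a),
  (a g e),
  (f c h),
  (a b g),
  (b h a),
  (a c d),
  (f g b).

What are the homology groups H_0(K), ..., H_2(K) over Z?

Order the vertices as a < b < c < d < e < f < g < h < i. Listing each simplex with vertices in this order, K has dimension 2 with simplices:

  0-simplices (9): a, b, c, d, e, f, g, h, i
  1-simplices (27): ab, ac, ad, ae, ag, ah, bd, bf, bg, bh, bi, cd, cf, cg, ch, ci, de, df, di, ef, eg, eh, ei, fg, fh, gi, hi
  2-simplices (18): abg, abh, acd, ach, ade, aeg, bdf, bdi, bfg, bhi, cdi, cfg, cfh, cgi, def, efh, egi, ehi

so the chain groups are C_0 ≅ Z^9, C_1 ≅ Z^27, C_2 ≅ Z^18.

Boundary ∂_1: C_1 → C_0 maps an edge to its endpoints' difference, ∂[p,q] = q − p. For instance
  ∂fh = h − f.
This gives a 9×27 integer matrix of rank 8; reducing to Smith normal form yields diagonal entries (1,1,1,1,1,1,1,1).

∂_2: C_2 → C_1 acts by ∂[p,q,r] = [q,r] − [p,r] + [p,q]. For instance
  ∂egi = gi − ei + eg,
  ∂ade = de − ae + ad.
This gives a 27×18 integer matrix of rank 17; reducing to Smith normal form yields diagonal entries (1,1,1,1,1,1,1,1,1,1,1,1,1,1,1,1,1).

Reading off H_k = ker ∂_k / im ∂_{k+1}:

  H_0: rank C_0 − rank ∂_1 = 9 − 8 = 1, and the invariant factors of ∂_1 are all 1, so H_0 = Z.
  H_1: rank ker ∂_1 − rank ∂_2 = (27 − 8) − 17 = 2, and the invariant factors of ∂_2 are all 1, so H_1 = Z^2.
  H_2: rank ker ∂_2 − rank ∂_3 = (18 − 17) − 0 = 1, and there is no ∂_3, so H_2 = Z.

As a check, the Euler characteristic is 9 − 27 + 18 = 0, which agrees with 1 − 2 + 1 = 0.
(K is a triangulation of the torus T^2.)

H_0 = Z,  H_1 = Z^2,  H_2 = Z.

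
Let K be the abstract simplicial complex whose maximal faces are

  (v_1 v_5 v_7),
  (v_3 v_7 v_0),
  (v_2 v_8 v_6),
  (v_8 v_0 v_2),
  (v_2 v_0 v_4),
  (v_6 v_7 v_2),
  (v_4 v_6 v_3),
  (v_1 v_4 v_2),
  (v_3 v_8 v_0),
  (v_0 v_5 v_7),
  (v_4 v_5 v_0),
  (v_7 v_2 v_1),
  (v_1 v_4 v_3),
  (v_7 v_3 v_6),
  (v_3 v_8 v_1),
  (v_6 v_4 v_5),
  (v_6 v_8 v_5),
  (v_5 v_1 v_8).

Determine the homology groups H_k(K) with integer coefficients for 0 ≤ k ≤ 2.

H_0 = Z,  H_1 = Z^2,  H_2 = Z.

We work with the vertex ordering v_0 < v_1 < v_2 < v_3 < v_4 < v_5 < v_6 < v_7 < v_8. The simplices of K, each written with vertices in increasing order, are:

  0-simplices (9): [v_0], [v_1], [v_2], [v_3], [v_4], [v_5], [v_6], [v_7], [v_8]
  1-simplices (27): (27 of them)
  2-simplices (18): (18 of them)

so the chain groups are C_0 ≅ Z^9, C_1 ≅ Z^27, C_2 ≅ Z^18.

Boundary ∂_1: C_1 → C_0 maps an edge to its endpoints' difference, ∂[p,q] = q − p. For instance
  ∂[v_0,v_5] = [v_5] − [v_0].
As a 9×27 matrix over Z this has rank 8, with invariant factors (1,1,1,1,1,1,1,1).

The boundary map ∂_2: C_2 → C_1 maps a triangle to the signed sum of its edges. For instance
  ∂[v_0,v_4,v_5] = [v_4,v_5] − [v_0,v_5] + [v_0,v_4],
  ∂[v_2,v_6,v_8] = [v_6,v_8] − [v_2,v_8] + [v_2,v_6].
As a 27×18 matrix over Z this has rank 17, with invariant factors (1,1,1,1,1,1,1,1,1,1,1,1,1,1,1,1,1).

Computing H_k = (kernel of ∂_k) / (image of ∂_{k+1}):

  H_0: rank C_0 − rank ∂_1 = 9 − 8 = 1, and the invariant factors of ∂_1 are all 1, so H_0 = Z.
  H_1: rank ker ∂_1 − rank ∂_2 = (27 − 8) − 17 = 2, and the invariant factors of ∂_2 are all 1, so H_1 = Z^2.
  H_2: rank ker ∂_2 − rank ∂_3 = (18 − 17) − 0 = 1, and there is no ∂_3, so H_2 = Z.

(K is a triangulation of the torus T^2.)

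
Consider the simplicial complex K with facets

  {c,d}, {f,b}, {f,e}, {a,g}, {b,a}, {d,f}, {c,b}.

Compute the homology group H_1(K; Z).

H_1 = Z.

K has 7 vertices, 7 edges.
rank ∂_1 = 6, rank ∂_2 = 0 ⇒ b_1 = 7 − 6 − 0 = 1. So H_1 = Z.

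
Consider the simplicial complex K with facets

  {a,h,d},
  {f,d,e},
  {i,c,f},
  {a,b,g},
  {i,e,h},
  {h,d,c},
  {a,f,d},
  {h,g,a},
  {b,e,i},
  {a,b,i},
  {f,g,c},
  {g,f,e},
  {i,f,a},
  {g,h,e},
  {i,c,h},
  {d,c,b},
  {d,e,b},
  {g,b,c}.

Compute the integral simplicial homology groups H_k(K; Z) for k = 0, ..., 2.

H_0 = Z,  H_1 = Z^2,  H_2 = Z.

Fix the vertex order a < b < c < d < e < f < g < h < i and write every simplex with vertices in increasing order. Then dim K = 2 and the simplices of K are:

  0-simplices (9): a, b, c, d, e, f, g, h, i
  1-simplices (27): ab, ad, af, ag, ah, ai, bc, bd, be, bg, bi, cd, cf, cg, ch, ci, de, df, dh, ef, eg, eh, ei, fg, fi, gh, hi
  2-simplices (18): abg, abi, adf, adh, afi, agh, bcd, bcg, bde, bei, cdh, cfg, cfi, chi, def, efg, egh, ehi

so the chain groups are C_0 ≅ Z^9, C_1 ≅ Z^27, C_2 ≅ Z^18.

∂_1: C_1 → C_0 sends each edge [p,q] (with p < q) to q − p. For instance
  ∂eh = h − e.
This gives a 9×27 integer matrix of rank 8; reducing to Smith normal form yields diagonal entries (1,1,1,1,1,1,1,1).

Boundary ∂_2: C_2 → C_1 sends each 2-simplex [p,q,r] to [q,r] − [p,r] + [p,q]. For instance
  ∂abg = bg − ag + ab,
  ∂chi = hi − ci + ch.
This gives a 27×18 integer matrix of rank 17; reducing to Smith normal form yields diagonal entries (1,1,1,1,1,1,1,1,1,1,1,1,1,1,1,1,1).

From H_k ≅ ker(∂_k) / im(∂_{k+1}) we obtain:

  H_0: rank C_0 − rank ∂_1 = 9 − 8 = 1, and the invariant factors of ∂_1 are all 1, so H_0 ≅ Z.
  H_1: rank ker ∂_1 − rank ∂_2 = (27 − 8) − 17 = 2, and the invariant factors of ∂_2 are all 1, so H_1 ≅ Z^2.
  H_2: rank ker ∂_2 − rank ∂_3 = (18 − 17) − 0 = 1, and there is no ∂_3, so H_2 ≅ Z.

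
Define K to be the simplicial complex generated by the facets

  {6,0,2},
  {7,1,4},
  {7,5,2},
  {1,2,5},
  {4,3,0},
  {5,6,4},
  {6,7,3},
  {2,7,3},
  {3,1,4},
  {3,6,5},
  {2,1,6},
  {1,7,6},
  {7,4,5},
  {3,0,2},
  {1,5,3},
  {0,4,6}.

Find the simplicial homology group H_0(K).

We work with the vertex ordering 0 < 1 < 2 < 3 < 4 < 5 < 6 < 7. The simplices of K, each written with vertices in increasing order, are:

  0-simplices (8): [0], [1], [2], [3], [4], [5], [6], [7]
  1-simplices (24): (24 of them)
  2-simplices (16): [0,2,3], [0,2,6], [0,3,4], [0,4,6], [1,2,5], [1,2,6], [1,3,4], [1,3,5], [1,4,7], [1,6,7], [2,3,7], [2,5,7], [3,5,6], [3,6,7], [4,5,6], [4,5,7]

giving chain groups C_0 ≅ Z^8, C_1 ≅ Z^24, C_2 ≅ Z^16.

Boundary ∂_1: C_1 → C_0 is given by ∂[p,q] = [q] − [p]. For instance
  ∂[2,3] = [3] − [2].
As a 8×24 matrix over Z this has rank 7, with invariant factors (1,1,1,1,1,1,1).

Boundary ∂_2: C_2 → C_1 sends each 2-simplex [p,q,r] to [q,r] − [p,r] + [p,q]. For instance
  ∂[1,4,7] = [4,7] − [1,7] + [1,4],
  ∂[1,3,5] = [3,5] − [1,5] + [1,3].
As a 24×16 matrix over Z this has rank 15, with invariant factors (1,1,1,1,1,1,1,1,1,1,1,1,1,1,1).

Computing H_k = (kernel of ∂_k) / (image of ∂_{k+1}):

  H_0: rank C_0 − rank ∂_1 = 8 − 7 = 1, and the invariant factors of ∂_1 are all 1, so H_0 ≅ Z.

H_0 ≅ Z.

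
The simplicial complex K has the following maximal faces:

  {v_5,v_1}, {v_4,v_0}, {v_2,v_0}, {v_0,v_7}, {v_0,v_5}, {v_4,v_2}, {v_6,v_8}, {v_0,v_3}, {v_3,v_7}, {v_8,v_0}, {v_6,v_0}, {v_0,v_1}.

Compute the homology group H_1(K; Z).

H_1 ≅ Z^4.

Order the vertices as v_0 < v_1 < v_2 < v_3 < v_4 < v_5 < v_6 < v_7 < v_8. Listing each simplex with vertices in this order, K has dimension 1 with simplices:

  0-simplices (9): [v_0], [v_1], [v_2], [v_3], [v_4], [v_5], [v_6], [v_7], [v_8]
  1-simplices (12): [v_0,v_1], [v_0,v_2], [v_0,v_3], [v_0,v_4], [v_0,v_5], [v_0,v_6], [v_0,v_7], [v_0,v_8], [v_1,v_5], [v_2,v_4], [v_3,v_7], [v_6,v_8]

giving chain groups C_0 ≅ Z^9, C_1 ≅ Z^12.

Boundary ∂_1: C_1 → C_0 is given by ∂[p,q] = [q] − [p].
This gives a 9×12 integer matrix of rank 8; reducing to Smith normal form yields diagonal entries (1,1,1,1,1,1,1,1).

Computing H_k = (kernel of ∂_k) / (image of ∂_{k+1}):

  H_1: rank ker ∂_1 − rank ∂_2 = (12 − 8) − 0 = 4, and there is no ∂_2, so H_1 = Z^4.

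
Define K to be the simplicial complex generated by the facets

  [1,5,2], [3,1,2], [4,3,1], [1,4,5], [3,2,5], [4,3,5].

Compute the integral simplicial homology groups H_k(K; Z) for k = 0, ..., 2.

Fix the vertex order 1 < 2 < 3 < 4 < 5 and write every simplex with vertices in increasing order. Then dim K = 2 and the simplices of K are:

  0-simplices (5): [1], [2], [3], [4], [5]
  1-simplices (9): [1,2], [1,3], [1,4], [1,5], [2,3], [2,5], [3,4], [3,5], [4,5]
  2-simplices (6): [1,2,3], [1,2,5], [1,3,4], [1,4,5], [2,3,5], [3,4,5]

so the chain groups are C_0 ≅ Z^5, C_1 ≅ Z^9, C_2 ≅ Z^6.

The boundary map ∂_1: C_1 → C_0 maps an edge to its endpoints' difference, ∂[p,q] = q − p. For instance
  ∂[3,4] = [4] − [3].
This gives a 5×9 integer matrix of rank 4; reducing to Smith normal form yields diagonal entries (1,1,1,1).

∂_2: C_2 → C_1 maps a triangle to the signed sum of its edges. For instance
  ∂[3,4,5] = [4,5] − [3,5] + [3,4],
  ∂[2,3,5] = [3,5] − [2,5] + [2,3].
As a 9×6 matrix over Z this has rank 5, with invariant factors (1,1,1,1,1).

Now H_k = ker ∂_k / im ∂_{k+1}, so:

  H_0: rank C_0 − rank ∂_1 = 5 − 4 = 1, and the invariant factors of ∂_1 are all 1, so H_0 ≅ Z.
  H_1: rank ker ∂_1 − rank ∂_2 = (9 − 4) − 5 = 0, and the invariant factors of ∂_2 are all 1, so H_1 ≅ 0.
  H_2: rank ker ∂_2 − rank ∂_3 = (6 − 5) − 0 = 1, and there is no ∂_3, so H_2 ≅ Z.

As a check, the Euler characteristic is 5 − 9 + 6 = 2, which agrees with 1 − 0 + 1 = 2.

H_0 = Z,  H_1 = 0,  H_2 = Z.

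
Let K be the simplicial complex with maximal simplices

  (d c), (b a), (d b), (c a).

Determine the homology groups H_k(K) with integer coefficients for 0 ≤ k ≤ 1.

Order the vertices as a < b < c < d. Listing each simplex with vertices in this order, K has dimension 1 with simplices:

  0-simplices (4): a, b, c, d
  1-simplices (4): ab, ac, bd, cd

giving chain groups C_0 ≅ Z^4, C_1 ≅ Z^4.

∂_1: C_1 → C_0 maps an edge to its endpoints' difference, ∂[p,q] = q − p. For instance
  ∂cd = d − c.
This gives a 4×4 integer matrix of rank 3; reducing to Smith normal form yields diagonal entries (1,1,1).

Reading off H_k = ker ∂_k / im ∂_{k+1}:

  H_0: rank C_0 − rank ∂_1 = 4 − 3 = 1, and the invariant factors of ∂_1 are all 1, so H_0 = Z.
  H_1: rank ker ∂_1 − rank ∂_2 = (4 − 3) − 0 = 1, and there is no ∂_2, so H_1 = Z.

(K is a triangulation of the circle S^1.)

H_0 = Z,  H_1 = Z.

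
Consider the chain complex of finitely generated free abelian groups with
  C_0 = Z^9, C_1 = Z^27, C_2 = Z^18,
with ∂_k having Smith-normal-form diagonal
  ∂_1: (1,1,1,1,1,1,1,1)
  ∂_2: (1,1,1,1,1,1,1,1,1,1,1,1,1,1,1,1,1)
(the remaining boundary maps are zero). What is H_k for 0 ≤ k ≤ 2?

H_0 = Z,  H_1 = Z^2,  H_2 = Z.

H_0: b_0 = 9 − 0 − 8 = 1; torsion from ∂_1 factors > 1: none. So H_0 = Z.
H_1: b_1 = 27 − 8 − 17 = 2; torsion from ∂_2 factors > 1: none. So H_1 = Z^2.
H_2: b_2 = 18 − 17 − 0 = 1; torsion from ∂_3 factors > 1: none. So H_2 = Z.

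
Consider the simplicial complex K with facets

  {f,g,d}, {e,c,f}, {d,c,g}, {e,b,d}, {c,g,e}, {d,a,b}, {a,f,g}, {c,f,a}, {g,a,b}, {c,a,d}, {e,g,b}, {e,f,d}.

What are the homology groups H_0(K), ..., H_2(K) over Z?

H_0 = Z,  H_1 = Z/2Z,  H_2 = 0.

Fix the vertex order a < b < c < d < e < f < g and write every simplex with vertices in increasing order. Then dim K = 2 and the simplices of K are:

  0-simplices (7): a, b, c, d, e, f, g
  1-simplices (18): ab, ac, ad, af, ag, bd, be, bg, cd, ce, cf, cg, de, df, dg, ef, eg, fg
  2-simplices (12): abd, abg, acd, acf, afg, bde, beg, cdg, cef, ceg, def, dfg

giving chain groups C_0 ≅ Z^7, C_1 ≅ Z^18, C_2 ≅ Z^12.

∂_1: C_1 → C_0 is given by ∂[p,q] = [q] − [p]. For instance
  ∂af = f − a.
The 7×18 boundary matrix has rank 6 and Smith normal form diag(1,1,1,1,1,1).

Boundary ∂_2: C_2 → C_1 maps a triangle to the signed sum of its edges. For instance
  ∂cdg = dg − cg + cd,
  ∂ceg = eg − cg + ce.
The resulting 18×12 matrix has rank 12, and its Smith normal form has invariant factors (1,1,1,1,1,1,1,1,1,1,1,2).

Computing H_k = (kernel of ∂_k) / (image of ∂_{k+1}):

  H_0: rank C_0 − rank ∂_1 = 7 − 6 = 1, and the invariant factors of ∂_1 are all 1, so H_0 ≅ Z.
  H_1: rank ker ∂_1 − rank ∂_2 = (18 − 6) − 12 = 0, and ∂_2 has invariant factor 2 > 1, so H_1 ≅ Z/2Z.
  H_2: rank ker ∂_2 − rank ∂_3 = (12 − 12) − 0 = 0, and there is no ∂_3, so H_2 ≅ 0.

As a check, the Euler characteristic is 7 − 18 + 12 = 1, which agrees with 1 − 0 + 0 = 1.
(K is a triangulation of the real projective plane RP^2.)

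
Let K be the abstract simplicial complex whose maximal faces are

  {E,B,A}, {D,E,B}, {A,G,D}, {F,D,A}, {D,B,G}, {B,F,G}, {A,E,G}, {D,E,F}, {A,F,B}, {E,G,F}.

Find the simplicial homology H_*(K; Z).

H_0 ≅ Z,  H_1 ≅ Z/2,  H_2 = 0.

Order the vertices as A < B < D < E < F < G. Listing each simplex with vertices in this order, K has dimension 2 with simplices:

  0-simplices (6): A, B, D, E, F, G
  1-simplices (15): AB, AD, AE, AF, AG, BD, BE, BF, BG, DE, DF, DG, EF, EG, FG
  2-simplices (10): ABE, ABF, ADF, ADG, AEG, BDE, BDG, BFG, DEF, EFG

so the chain groups are C_0 ≅ Z^6, C_1 ≅ Z^15, C_2 ≅ Z^10.

∂_1: C_1 → C_0 maps an edge to its endpoints' difference, ∂[p,q] = q − p.
This gives a 6×15 integer matrix of rank 5; reducing to Smith normal form yields diagonal entries (1,1,1,1,1).

Boundary ∂_2: C_2 → C_1 maps a triangle to the signed sum of its edges. For instance
  ∂DEF = EF − DF + DE,
  ∂BDE = DE − BE + BD.
This gives a 15×10 integer matrix of rank 10; reducing to Smith normal form yields diagonal entries (1,1,1,1,1,1,1,1,1,2).

Reading off H_k = ker ∂_k / im ∂_{k+1}:

  H_0: rank C_0 − rank ∂_1 = 6 − 5 = 1, and the invariant factors of ∂_1 are all 1, so H_0 ≅ Z.
  H_1: rank ker ∂_1 − rank ∂_2 = (15 − 5) − 10 = 0, and ∂_2 has invariant factor 2 > 1, so H_1 ≅ Z/2.
  H_2: rank ker ∂_2 − rank ∂_3 = (10 − 10) − 0 = 0, and there is no ∂_3, so H_2 ≅ 0.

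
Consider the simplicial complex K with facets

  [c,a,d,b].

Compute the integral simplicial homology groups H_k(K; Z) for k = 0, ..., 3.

We work with the vertex ordering a < b < c < d. The simplices of K, each written with vertices in increasing order, are:

  0-simplices (4): a, b, c, d
  1-simplices (6): ab, ac, ad, bc, bd, cd
  2-simplices (4): abc, abd, acd, bcd
  3-simplices (1): abcd

Hence C_0 ≅ Z^4, C_1 ≅ Z^6, C_2 ≅ Z^4, C_3 ≅ Z^1.

The boundary map ∂_1: C_1 → C_0 sends each edge [p,q] (with p < q) to q − p.
The 4×6 boundary matrix has rank 3 and Smith normal form diag(1,1,1).

Boundary ∂_2: C_2 → C_1 acts by ∂[p,q,r] = [q,r] − [p,r] + [p,q]. For instance
  ∂bcd = cd − bd + bc,
  ∂abd = bd − ad + ab.
The resulting 6×4 matrix has rank 3, and its Smith normal form has invariant factors (1,1,1).

The boundary map ∂_3: C_3 → C_2 sends each 3-simplex σ to the alternating sum Σ_i (−1)^i (σ with its i-th vertex removed). For instance
  ∂abcd = bcd − acd + abd − abc.
The resulting 4×1 matrix has rank 1, and its Smith normal form has invariant factors (1).

From H_k ≅ ker(∂_k) / im(∂_{k+1}) we obtain:

  H_0: rank C_0 − rank ∂_1 = 4 − 3 = 1, and the invariant factors of ∂_1 are all 1, so H_0 ≅ Z.
  H_1: rank ker ∂_1 − rank ∂_2 = (6 − 3) − 3 = 0, and the invariant factors of ∂_2 are all 1, so H_1 ≅ 0.
  H_2: rank ker ∂_2 − rank ∂_3 = (4 − 3) − 1 = 0, and the invariant factors of ∂_3 are all 1, so H_2 ≅ 0.
  H_3: rank ker ∂_3 − rank ∂_4 = (1 − 1) − 0 = 0, and there is no ∂_4, so H_3 ≅ 0.

As a check, the Euler characteristic is 4 − 6 + 4 − 1 = 1, which agrees with 1 − 0 + 0 − 0 = 1.

H_0 = Z,  H_1 = 0,  H_2 = 0,  H_3 = 0.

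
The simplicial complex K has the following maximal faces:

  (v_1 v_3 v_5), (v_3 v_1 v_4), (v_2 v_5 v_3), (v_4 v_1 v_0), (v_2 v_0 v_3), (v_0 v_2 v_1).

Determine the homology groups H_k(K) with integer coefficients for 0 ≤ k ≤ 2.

Fix the vertex order v_0 < v_1 < v_2 < v_3 < v_4 < v_5 and write every simplex with vertices in increasing order. Then dim K = 2 and the simplices of K are:

  0-simplices (6): [v_0], [v_1], [v_2], [v_3], [v_4], [v_5]
  1-simplices (12): [v_0,v_1], [v_0,v_2], [v_0,v_3], [v_0,v_4], [v_1,v_2], [v_1,v_3], [v_1,v_4], [v_1,v_5], [v_2,v_3], [v_2,v_5], [v_3,v_4], [v_3,v_5]
  2-simplices (6): [v_0,v_1,v_2], [v_0,v_1,v_4], [v_0,v_2,v_3], [v_1,v_3,v_4], [v_1,v_3,v_5], [v_2,v_3,v_5]

so the chain groups are C_0 ≅ Z^6, C_1 ≅ Z^12, C_2 ≅ Z^6.

The boundary map ∂_1: C_1 → C_0 maps an edge to its endpoints' difference, ∂[p,q] = q − p.
The resulting 6×12 matrix has rank 5, and its Smith normal form has invariant factors (1,1,1,1,1).

The boundary map ∂_2: C_2 → C_1 acts by ∂[p,q,r] = [q,r] − [p,r] + [p,q]. For instance
  ∂[v_1,v_3,v_4] = [v_3,v_4] − [v_1,v_4] + [v_1,v_3],
  ∂[v_1,v_3,v_5] = [v_3,v_5] − [v_1,v_5] + [v_1,v_3].
As a 12×6 matrix over Z this has rank 6, with invariant factors (1,1,1,1,1,1).

Reading off H_k = ker ∂_k / im ∂_{k+1}:

  H_0: rank C_0 − rank ∂_1 = 6 − 5 = 1, and the invariant factors of ∂_1 are all 1, so H_0 ≅ Z.
  H_1: rank ker ∂_1 − rank ∂_2 = (12 − 5) − 6 = 1, and the invariant factors of ∂_2 are all 1, so H_1 ≅ Z.
  H_2: rank ker ∂_2 − rank ∂_3 = (6 − 6) − 0 = 0, and there is no ∂_3, so H_2 ≅ 0.

As a check, the Euler characteristic is 6 − 12 + 6 = 0, which agrees with 1 − 1 + 0 = 0.

H_0 = Z,  H_1 = Z,  H_2 = 0.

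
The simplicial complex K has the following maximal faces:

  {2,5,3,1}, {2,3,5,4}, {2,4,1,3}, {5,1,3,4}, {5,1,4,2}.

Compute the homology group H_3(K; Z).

Fix the vertex order 1 < 2 < 3 < 4 < 5 and write every simplex with vertices in increasing order. Then dim K = 3 and the simplices of K are:

  0-simplices (5): [1], [2], [3], [4], [5]
  1-simplices (10): [1,2], [1,3], [1,4], [1,5], [2,3], [2,4], [2,5], [3,4], [3,5], [4,5]
  2-simplices (10): [1,2,3], [1,2,4], [1,2,5], [1,3,4], [1,3,5], [1,4,5], [2,3,4], [2,3,5], [2,4,5], [3,4,5]
  3-simplices (5): [1,2,3,4], [1,2,3,5], [1,2,4,5], [1,3,4,5], [2,3,4,5]

Hence C_0 ≅ Z^5, C_1 ≅ Z^10, C_2 ≅ Z^10, C_3 ≅ Z^5.

Boundary ∂_1: C_1 → C_0 maps an edge to its endpoints' difference, ∂[p,q] = q − p.
This gives a 5×10 integer matrix of rank 4; reducing to Smith normal form yields diagonal entries (1,1,1,1).

The boundary map ∂_2: C_2 → C_1 maps a triangle to the signed sum of its edges. For instance
  ∂[1,2,3] = [2,3] − [1,3] + [1,2],
  ∂[1,4,5] = [4,5] − [1,5] + [1,4].
The 10×10 boundary matrix has rank 6 and Smith normal form diag(1,1,1,1,1,1).

Boundary ∂_3: C_3 → C_2 sends each 3-simplex σ to the alternating sum Σ_i (−1)^i (σ with its i-th vertex removed). For instance
  ∂[1,2,3,4] = [2,3,4] − [1,3,4] + [1,2,4] − [1,2,3],
  ∂[1,3,4,5] = [3,4,5] − [1,4,5] + [1,3,5] − [1,3,4].
As a 10×5 matrix over Z this has rank 4, with invariant factors (1,1,1,1).

From H_k ≅ ker(∂_k) / im(∂_{k+1}) we obtain:

  H_3: rank ker ∂_3 − rank ∂_4 = (5 − 4) − 0 = 1, and there is no ∂_4, so H_3 ≅ Z.

H_3 = Z.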